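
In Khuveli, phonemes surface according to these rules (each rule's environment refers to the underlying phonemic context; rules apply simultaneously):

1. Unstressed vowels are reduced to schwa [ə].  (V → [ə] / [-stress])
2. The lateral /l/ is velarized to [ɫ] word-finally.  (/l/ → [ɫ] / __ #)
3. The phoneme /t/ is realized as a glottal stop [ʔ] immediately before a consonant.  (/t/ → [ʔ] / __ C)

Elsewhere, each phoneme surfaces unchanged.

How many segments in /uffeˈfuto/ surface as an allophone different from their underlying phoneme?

Segments that undergo a rule: /u/ → [ə] (rule 1); /e/ → [ə] (rule 1); /o/ → [ə] (rule 1).
All other segments surface unchanged.

3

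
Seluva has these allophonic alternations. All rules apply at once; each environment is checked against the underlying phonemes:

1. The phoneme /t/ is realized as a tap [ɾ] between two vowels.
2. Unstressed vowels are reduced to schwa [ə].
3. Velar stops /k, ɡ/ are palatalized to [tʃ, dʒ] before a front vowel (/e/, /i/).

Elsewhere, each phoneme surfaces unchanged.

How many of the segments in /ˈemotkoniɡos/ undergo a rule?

Segments that undergo a rule: /o/ → [ə] (rule 2); /o/ → [ə] (rule 2); /i/ → [ə] (rule 2); /o/ → [ə] (rule 2).
All other segments surface unchanged.

4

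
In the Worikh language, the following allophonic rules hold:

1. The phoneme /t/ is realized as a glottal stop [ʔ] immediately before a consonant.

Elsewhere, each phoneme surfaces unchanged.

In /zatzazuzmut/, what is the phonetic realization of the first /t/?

[ʔ]

/t/ (between /a/ and /z/) occurs immediately before a consonant → [ʔ] by rule 1.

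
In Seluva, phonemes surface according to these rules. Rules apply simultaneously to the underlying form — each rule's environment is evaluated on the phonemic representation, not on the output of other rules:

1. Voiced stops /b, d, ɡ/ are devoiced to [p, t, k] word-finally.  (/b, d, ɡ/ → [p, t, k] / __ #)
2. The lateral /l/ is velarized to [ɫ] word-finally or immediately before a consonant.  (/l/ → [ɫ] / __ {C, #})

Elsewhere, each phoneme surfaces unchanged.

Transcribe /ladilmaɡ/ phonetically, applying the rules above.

/l/ (word-initial): rule 2 targets it, but not word-finally or immediately before a consonant → unchanged [l].
/a/ — not in any rule's target class → [a].
/d/ (between /a/ and /i/): rule 1 targets it, but not word-finally → unchanged [d].
/i/ stays [i].
/l/ (between /i/ and /m/) occurs word-finally or immediately before a consonant → [ɫ] by rule 2.
/m/ (between /l/ and /a/): no rule targets it → [m].
/a/ (between /m/ and /ɡ/) is unaffected → [a].
/ɡ/ meets the environment for rule 1 (word-finally) → [k].

[ladiɫmak]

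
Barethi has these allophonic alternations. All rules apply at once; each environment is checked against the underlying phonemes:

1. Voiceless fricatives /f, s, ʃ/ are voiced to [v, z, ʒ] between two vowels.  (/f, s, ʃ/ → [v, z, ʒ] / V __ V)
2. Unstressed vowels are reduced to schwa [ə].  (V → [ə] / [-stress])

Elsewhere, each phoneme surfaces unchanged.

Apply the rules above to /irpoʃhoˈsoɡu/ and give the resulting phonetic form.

[ərpəʃhəˈzoɡə]

Rule 2 applies to /i/ (word-initial: in an unstressed syllable) → [ə].
/r/ (between /i/ and /p/) is unaffected → [r].
/p/ (between /r/ and /o/): no rule targets it → [p].
/o/ meets the environment for rule 2 (in an unstressed syllable) → [ə].
/ʃ/ — between /o/ and /h/; rule 1 does not apply here → [ʃ].
/h/ (between /ʃ/ and /o/): no rule targets it → [h].
/o/ — between /h/ and /s/, in an unstressed syllable — surfaces as [ə] (rule 2).
/s/ — between /o/ and /o/, between two vowels — surfaces as [z] (rule 1).
/o/ — between /s/ and /ɡ/; rule 2 does not apply here → [o].
/ɡ/ (between /o/ and /u/): no rule targets it → [ɡ].
/u/ meets the environment for rule 2 (in an unstressed syllable) → [ə].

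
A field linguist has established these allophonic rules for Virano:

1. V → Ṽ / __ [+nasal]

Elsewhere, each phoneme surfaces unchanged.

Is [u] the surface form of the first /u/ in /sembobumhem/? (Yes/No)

No

/u/ (between /b/ and /m/): before a nasal consonant, so rule 1 applies → [ũ].
The actual realization is [ũ], not [u].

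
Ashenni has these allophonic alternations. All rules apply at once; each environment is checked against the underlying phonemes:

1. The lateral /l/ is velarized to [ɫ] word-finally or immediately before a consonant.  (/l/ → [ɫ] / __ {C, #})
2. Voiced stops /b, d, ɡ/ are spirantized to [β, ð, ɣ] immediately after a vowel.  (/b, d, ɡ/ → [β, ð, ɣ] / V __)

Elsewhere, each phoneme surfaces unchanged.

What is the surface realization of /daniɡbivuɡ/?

/d/ — word-initial; rule 2 does not apply here → [d].
/a/ — not in any rule's target class → [a].
/n/ (between /a/ and /i/): no rule targets it → [n].
/i/ — not in any rule's target class → [i].
/ɡ/ (between /i/ and /b/) occurs immediately after a vowel → [ɣ] by rule 2.
/b/ (between /ɡ/ and /i/) fails the environment for rule 2, so it stays [b].
/i/ (between /b/ and /v/) is unaffected → [i].
/v/ (between /i/ and /u/): no rule targets it → [v].
/u/ stays [u].
Rule 2 applies to /ɡ/ (word-final: immediately after a vowel) → [ɣ].

[daniɣbivuɣ]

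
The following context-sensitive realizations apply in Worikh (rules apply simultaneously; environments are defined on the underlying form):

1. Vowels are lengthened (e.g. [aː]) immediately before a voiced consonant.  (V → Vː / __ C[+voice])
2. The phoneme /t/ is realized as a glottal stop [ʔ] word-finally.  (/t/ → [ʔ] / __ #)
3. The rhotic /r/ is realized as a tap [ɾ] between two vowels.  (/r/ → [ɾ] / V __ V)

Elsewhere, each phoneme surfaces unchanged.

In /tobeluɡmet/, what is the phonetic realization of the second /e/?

/e/ (between /m/ and /t/): rule 1 targets it, but not before a voiced consonant → unchanged [e].

[e]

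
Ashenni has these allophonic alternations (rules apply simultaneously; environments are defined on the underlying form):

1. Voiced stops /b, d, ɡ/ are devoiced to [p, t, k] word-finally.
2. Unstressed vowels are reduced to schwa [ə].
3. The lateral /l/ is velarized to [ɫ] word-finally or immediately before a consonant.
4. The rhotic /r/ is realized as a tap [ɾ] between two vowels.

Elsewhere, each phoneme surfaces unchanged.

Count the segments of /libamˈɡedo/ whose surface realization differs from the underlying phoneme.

3

Segments that undergo a rule: /i/ → [ə] (rule 2); /a/ → [ə] (rule 2); /o/ → [ə] (rule 2).
All other segments surface unchanged.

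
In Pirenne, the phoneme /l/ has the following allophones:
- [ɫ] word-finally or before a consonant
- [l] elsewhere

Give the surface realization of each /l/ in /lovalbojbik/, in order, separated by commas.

[l], [ɫ]

Occurrence 1 (position 1): no conditioning environment matches → elsewhere allophone [l].
Occurrence 2 (position 5): word-finally or before a consonant → [ɫ].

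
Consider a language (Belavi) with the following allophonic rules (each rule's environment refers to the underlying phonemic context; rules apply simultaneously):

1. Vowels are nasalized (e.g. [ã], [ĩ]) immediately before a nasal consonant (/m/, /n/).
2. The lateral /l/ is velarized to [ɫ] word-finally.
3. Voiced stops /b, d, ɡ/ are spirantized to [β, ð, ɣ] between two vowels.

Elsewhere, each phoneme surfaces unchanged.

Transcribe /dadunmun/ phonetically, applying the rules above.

/d/ — word-initial; rule 3 does not apply here → [d].
/a/ (between /d/ and /d/) is in the target of rule 1 but the environment (before a nasal consonant) is not met → [a].
Rule 3 applies to /d/ (between /a/ and /u/: between two vowels) → [ð].
/u/ (between /d/ and /n/) occurs before a nasal consonant → [ũ] by rule 1.
/n/ (between /u/ and /m/): no rule targets it → [n].
/m/ stays [m].
/u/ — between /m/ and /n/, before a nasal consonant — surfaces as [ũ] (rule 1).
/n/ (word-final): no rule targets it → [n].

[daðũnmũn]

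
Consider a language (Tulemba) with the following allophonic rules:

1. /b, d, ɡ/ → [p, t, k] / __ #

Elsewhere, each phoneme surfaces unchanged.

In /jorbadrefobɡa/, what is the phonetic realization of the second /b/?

/b/ — between /o/ and /ɡ/; rule 1 does not apply here → [b].

[b]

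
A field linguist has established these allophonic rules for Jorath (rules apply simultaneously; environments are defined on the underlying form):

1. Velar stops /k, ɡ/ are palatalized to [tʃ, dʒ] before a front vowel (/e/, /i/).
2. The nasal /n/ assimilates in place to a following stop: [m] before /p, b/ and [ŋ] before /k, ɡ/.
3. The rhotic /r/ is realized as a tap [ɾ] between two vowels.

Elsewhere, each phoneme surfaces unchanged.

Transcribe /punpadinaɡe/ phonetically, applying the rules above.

[pumpadinadʒe]

/p/ (word-initial): no rule targets it → [p].
/u/ — not in any rule's target class → [u].
/n/ (between /u/ and /p/): before a labial or velar stop, so rule 2 applies → [m].
/p/ stays [p].
/a/ (between /p/ and /d/): no rule targets it → [a].
/d/ — not in any rule's target class → [d].
/i/ stays [i].
/n/ (between /i/ and /a/) is in the target of rule 2 but the environment (before a labial or velar stop) is not met → [n].
/a/ (between /n/ and /ɡ/) is unaffected → [a].
/ɡ/ (between /a/ and /e/): before a front vowel, so rule 1 applies → [dʒ].
/e/ — not in any rule's target class → [e].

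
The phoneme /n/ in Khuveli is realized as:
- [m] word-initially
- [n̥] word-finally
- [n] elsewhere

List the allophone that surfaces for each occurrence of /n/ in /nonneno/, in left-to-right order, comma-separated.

Occurrence 1 (position 1): word-initially → [m].
Occurrence 2 (position 3): no conditioning environment matches → elsewhere allophone [n].
Occurrence 3 (position 4): no conditioning environment matches → elsewhere allophone [n].
Occurrence 4 (position 6): no conditioning environment matches → elsewhere allophone [n].

[m], [n], [n], [n]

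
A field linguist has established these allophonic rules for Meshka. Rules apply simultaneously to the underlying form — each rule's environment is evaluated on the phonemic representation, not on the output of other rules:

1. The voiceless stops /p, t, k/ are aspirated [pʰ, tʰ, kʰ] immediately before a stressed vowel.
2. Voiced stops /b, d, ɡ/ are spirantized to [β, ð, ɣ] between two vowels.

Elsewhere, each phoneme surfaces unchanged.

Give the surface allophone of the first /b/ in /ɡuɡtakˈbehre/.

[b]

/b/ (between /k/ and /e/): rule 2 targets it, but not between two vowels → unchanged [b].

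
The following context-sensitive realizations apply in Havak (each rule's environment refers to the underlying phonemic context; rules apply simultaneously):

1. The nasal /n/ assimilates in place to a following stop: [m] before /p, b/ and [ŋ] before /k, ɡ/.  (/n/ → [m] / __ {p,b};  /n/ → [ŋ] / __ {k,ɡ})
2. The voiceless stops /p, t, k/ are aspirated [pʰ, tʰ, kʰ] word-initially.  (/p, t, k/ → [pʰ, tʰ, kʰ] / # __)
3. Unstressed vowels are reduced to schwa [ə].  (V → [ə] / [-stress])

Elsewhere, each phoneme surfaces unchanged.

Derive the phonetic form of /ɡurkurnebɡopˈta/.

[ɡərkərnəbɡəpˈta]

/ɡ/ (word-initial): no rule targets it → [ɡ].
/u/ — between /ɡ/ and /r/, in an unstressed syllable — surfaces as [ə] (rule 3).
/r/ (between /u/ and /k/) is unaffected → [r].
/k/ (between /r/ and /u/): rule 2 targets it, but not word-initially → unchanged [k].
/u/ (between /k/ and /r/) occurs in an unstressed syllable → [ə] by rule 3.
/r/ (between /u/ and /n/) is unaffected → [r].
/n/ (between /r/ and /e/) is in the target of rule 1 but the environment (before a labial or velar stop) is not met → [n].
Rule 3 applies to /e/ (between /n/ and /b/: in an unstressed syllable) → [ə].
/b/ stays [b].
/ɡ/ stays [ɡ].
/o/ (between /ɡ/ and /p/): in an unstressed syllable, so rule 3 applies → [ə].
/p/ (between /o/ and /t/): rule 2 targets it, but not word-initially → unchanged [p].
/t/ — between /p/ and /a/; rule 2 does not apply here → [t].
/a/ (word-final) fails the environment for rule 3, so it stays [a].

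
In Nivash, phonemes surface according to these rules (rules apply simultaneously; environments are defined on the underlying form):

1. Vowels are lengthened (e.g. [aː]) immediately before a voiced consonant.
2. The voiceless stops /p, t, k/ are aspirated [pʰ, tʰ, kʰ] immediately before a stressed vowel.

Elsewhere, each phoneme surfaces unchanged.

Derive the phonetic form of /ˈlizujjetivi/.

[ˈliːzuːjjetiːvi]

/l/ (word-initial): no rule targets it → [l].
/i/ (between /l/ and /z/) occurs before a voiced consonant → [iː] by rule 1.
/z/ stays [z].
/u/ — between /z/ and /j/, before a voiced consonant — surfaces as [uː] (rule 1).
/j/ (between /u/ and /j/) is unaffected → [j].
/j/ stays [j].
/e/ (between /j/ and /t/): rule 1 targets it, but not before a voiced consonant → unchanged [e].
/t/ (between /e/ and /i/) fails the environment for rule 2, so it stays [t].
Rule 1 applies to /i/ (between /t/ and /v/: before a voiced consonant) → [iː].
/v/ (between /i/ and /i/): no rule targets it → [v].
/i/ (word-final) is in the target of rule 1 but the environment (before a voiced consonant) is not met → [i].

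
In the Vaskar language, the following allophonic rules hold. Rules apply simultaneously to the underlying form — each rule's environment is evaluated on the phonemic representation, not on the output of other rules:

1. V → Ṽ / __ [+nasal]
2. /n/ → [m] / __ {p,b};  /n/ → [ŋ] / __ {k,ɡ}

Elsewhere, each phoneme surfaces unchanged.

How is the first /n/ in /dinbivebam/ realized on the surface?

[m]

/n/ meets the environment for rule 2 (before a labial or velar stop) → [m].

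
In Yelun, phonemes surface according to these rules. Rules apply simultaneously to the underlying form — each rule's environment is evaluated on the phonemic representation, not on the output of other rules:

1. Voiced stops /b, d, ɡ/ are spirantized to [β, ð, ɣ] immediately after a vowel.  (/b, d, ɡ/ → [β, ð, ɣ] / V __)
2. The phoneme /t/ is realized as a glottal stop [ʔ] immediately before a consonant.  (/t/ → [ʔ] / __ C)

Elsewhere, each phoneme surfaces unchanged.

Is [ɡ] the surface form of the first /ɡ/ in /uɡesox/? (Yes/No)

/ɡ/ (between /u/ and /e/) occurs immediately after a vowel → [ɣ] by rule 1.
The actual realization is [ɣ], not [ɡ].

No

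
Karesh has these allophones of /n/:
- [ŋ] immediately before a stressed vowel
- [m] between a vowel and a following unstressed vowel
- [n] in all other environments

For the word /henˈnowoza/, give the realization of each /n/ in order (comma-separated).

Occurrence 1 (position 3): no conditioning environment matches → elsewhere allophone [n].
Occurrence 2 (position 4): immediately before a stressed vowel → [ŋ].

[n], [ŋ]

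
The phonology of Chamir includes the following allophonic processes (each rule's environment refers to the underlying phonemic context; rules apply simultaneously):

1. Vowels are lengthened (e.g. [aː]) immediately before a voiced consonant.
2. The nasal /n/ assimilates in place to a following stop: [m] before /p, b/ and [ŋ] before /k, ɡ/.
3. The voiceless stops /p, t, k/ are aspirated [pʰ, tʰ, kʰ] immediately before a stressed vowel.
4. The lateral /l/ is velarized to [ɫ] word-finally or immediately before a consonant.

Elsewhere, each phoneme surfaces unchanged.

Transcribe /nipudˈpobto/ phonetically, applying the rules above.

[nipuːdˈpʰoːbto]

/n/ (word-initial) is in the target of rule 2 but the environment (before a labial or velar stop) is not met → [n].
/i/ (between /n/ and /p/) fails the environment for rule 1, so it stays [i].
/p/ — between /i/ and /u/; rule 3 does not apply here → [p].
/u/ meets the environment for rule 1 (before a voiced consonant) → [uː].
/d/ — not in any rule's target class → [d].
/p/ (between /d/ and /o/): immediately before a stressed vowel, so rule 3 applies → [pʰ].
Rule 1 applies to /o/ (between /p/ and /b/: before a voiced consonant) → [oː].
/b/ (between /o/ and /t/) is unaffected → [b].
/t/ (between /b/ and /o/) is in the target of rule 3 but the environment (immediately before a stressed vowel) is not met → [t].
/o/ (word-final) is in the target of rule 1 but the environment (before a voiced consonant) is not met → [o].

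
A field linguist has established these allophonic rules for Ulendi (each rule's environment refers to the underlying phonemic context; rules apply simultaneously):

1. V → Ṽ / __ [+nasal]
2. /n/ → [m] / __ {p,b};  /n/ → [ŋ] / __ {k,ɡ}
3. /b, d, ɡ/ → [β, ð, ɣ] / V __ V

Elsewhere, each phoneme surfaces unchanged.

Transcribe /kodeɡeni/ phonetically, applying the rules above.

[koðeɣẽni]

/k/ stays [k].
/o/ (between /k/ and /d/) fails the environment for rule 1, so it stays [o].
/d/ (between /o/ and /e/) occurs between two vowels → [ð] by rule 3.
/e/ — between /d/ and /ɡ/; rule 1 does not apply here → [e].
/ɡ/ (between /e/ and /e/): between two vowels, so rule 3 applies → [ɣ].
Rule 1 applies to /e/ (between /ɡ/ and /n/: before a nasal consonant) → [ẽ].
/n/ — between /e/ and /i/; rule 2 does not apply here → [n].
/i/ (word-final) fails the environment for rule 1, so it stays [i].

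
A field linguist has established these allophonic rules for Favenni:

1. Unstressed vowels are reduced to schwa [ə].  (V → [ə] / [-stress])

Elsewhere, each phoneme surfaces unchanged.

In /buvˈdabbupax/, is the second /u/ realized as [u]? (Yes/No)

No

/u/ meets the environment for rule 1 (in an unstressed syllable) → [ə].
The actual realization is [ə], not [u].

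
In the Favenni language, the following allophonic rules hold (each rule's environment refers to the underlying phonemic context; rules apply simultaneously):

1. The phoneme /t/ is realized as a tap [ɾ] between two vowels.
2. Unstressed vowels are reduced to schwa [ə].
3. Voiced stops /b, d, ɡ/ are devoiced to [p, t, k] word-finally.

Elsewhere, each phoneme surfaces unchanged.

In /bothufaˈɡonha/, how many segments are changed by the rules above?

Segments that undergo a rule: /o/ → [ə] (rule 2); /u/ → [ə] (rule 2); /a/ → [ə] (rule 2); /a/ → [ə] (rule 2).
All other segments surface unchanged.

4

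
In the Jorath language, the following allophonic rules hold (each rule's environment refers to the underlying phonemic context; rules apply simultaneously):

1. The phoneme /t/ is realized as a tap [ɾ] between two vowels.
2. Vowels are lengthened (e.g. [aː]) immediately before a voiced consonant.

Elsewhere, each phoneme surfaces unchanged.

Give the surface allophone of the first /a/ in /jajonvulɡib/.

[aː]

Rule 2 applies to /a/ (between /j/ and /j/: before a voiced consonant) → [aː].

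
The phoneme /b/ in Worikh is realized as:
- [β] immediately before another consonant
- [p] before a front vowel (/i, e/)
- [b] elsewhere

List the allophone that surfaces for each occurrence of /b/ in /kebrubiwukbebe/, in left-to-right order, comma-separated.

Occurrence 1 (position 3): immediately before another consonant → [β].
Occurrence 2 (position 6): before a front vowel (/i, e/) → [p].
Occurrence 3 (position 11): before a front vowel (/i, e/) → [p].
Occurrence 4 (position 13): before a front vowel (/i, e/) → [p].

[β], [p], [p], [p]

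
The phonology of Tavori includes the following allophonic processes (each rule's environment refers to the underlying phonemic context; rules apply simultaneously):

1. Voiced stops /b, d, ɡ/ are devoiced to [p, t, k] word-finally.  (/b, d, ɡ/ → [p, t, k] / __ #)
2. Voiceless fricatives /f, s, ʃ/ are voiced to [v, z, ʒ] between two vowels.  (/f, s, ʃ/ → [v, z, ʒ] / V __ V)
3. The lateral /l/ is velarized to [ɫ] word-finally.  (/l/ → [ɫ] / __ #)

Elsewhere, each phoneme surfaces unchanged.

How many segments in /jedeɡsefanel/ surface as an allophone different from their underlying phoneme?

Segments that undergo a rule: /f/ → [v] (rule 2); /l/ → [ɫ] (rule 3).
All other segments surface unchanged.

2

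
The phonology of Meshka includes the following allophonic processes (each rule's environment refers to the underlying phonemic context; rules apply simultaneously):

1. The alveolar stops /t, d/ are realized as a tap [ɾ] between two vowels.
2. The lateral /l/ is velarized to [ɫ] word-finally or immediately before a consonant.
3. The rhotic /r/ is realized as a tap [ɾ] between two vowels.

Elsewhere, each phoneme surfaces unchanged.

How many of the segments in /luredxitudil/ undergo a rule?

4

Segments that undergo a rule: /r/ → [ɾ] (rule 3); /t/ → [ɾ] (rule 1); /d/ → [ɾ] (rule 1); /l/ → [ɫ] (rule 2).
All other segments surface unchanged.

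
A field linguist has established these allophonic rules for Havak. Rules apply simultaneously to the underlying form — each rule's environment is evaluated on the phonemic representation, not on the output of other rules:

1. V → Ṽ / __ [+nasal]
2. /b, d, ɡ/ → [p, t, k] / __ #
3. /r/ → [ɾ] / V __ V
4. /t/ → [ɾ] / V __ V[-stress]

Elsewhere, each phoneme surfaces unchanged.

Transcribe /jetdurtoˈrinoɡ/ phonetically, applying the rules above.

[jetdurtoˈɾĩnok]

/j/ — not in any rule's target class → [j].
/e/ (between /j/ and /t/) fails the environment for rule 1, so it stays [e].
/t/ (between /e/ and /d/): rule 4 targets it, but not between a vowel and a following unstressed vowel → unchanged [t].
/d/ (between /t/ and /u/) fails the environment for rule 2, so it stays [d].
/u/ (between /d/ and /r/) fails the environment for rule 1, so it stays [u].
/r/ (between /u/ and /t/) is in the target of rule 3 but the environment (between two vowels) is not met → [r].
/t/ (between /r/ and /o/): rule 4 targets it, but not between a vowel and a following unstressed vowel → unchanged [t].
/o/ (between /t/ and /r/) is in the target of rule 1 but the environment (before a nasal consonant) is not met → [o].
Rule 3 applies to /r/ (between /o/ and /i/: between two vowels) → [ɾ].
/i/ (between /r/ and /n/): before a nasal consonant, so rule 1 applies → [ĩ].
/n/ (between /i/ and /o/): no rule targets it → [n].
/o/ (between /n/ and /ɡ/): rule 1 targets it, but not before a nasal consonant → unchanged [o].
/ɡ/ (word-final) occurs word-finally → [k] by rule 2.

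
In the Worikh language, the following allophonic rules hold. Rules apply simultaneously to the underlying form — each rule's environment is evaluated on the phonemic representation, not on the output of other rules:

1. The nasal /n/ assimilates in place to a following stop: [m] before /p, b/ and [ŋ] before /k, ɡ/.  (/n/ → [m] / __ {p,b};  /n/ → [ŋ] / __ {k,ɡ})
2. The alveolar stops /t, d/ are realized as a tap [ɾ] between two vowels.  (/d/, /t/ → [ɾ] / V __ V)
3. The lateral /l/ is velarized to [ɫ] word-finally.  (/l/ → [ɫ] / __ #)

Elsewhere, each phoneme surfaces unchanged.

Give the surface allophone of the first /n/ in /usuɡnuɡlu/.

[n]

/n/ (between /ɡ/ and /u/): rule 1 targets it, but not before a labial or velar stop → unchanged [n].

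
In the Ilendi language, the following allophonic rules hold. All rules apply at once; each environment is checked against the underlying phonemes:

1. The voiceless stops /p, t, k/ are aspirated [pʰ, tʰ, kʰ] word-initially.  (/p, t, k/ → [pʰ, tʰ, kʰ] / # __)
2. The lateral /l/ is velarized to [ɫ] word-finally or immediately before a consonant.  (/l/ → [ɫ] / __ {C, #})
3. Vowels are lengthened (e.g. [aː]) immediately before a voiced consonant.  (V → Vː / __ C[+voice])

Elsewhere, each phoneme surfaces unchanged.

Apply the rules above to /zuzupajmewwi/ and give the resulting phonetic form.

[zuːzupaːjmeːwwi]

/z/ stays [z].
/u/ (between /z/ and /z/) occurs before a voiced consonant → [uː] by rule 3.
/z/ stays [z].
/u/ (between /z/ and /p/) fails the environment for rule 3, so it stays [u].
/p/ (between /u/ and /a/) fails the environment for rule 1, so it stays [p].
/a/ — between /p/ and /j/, before a voiced consonant — surfaces as [aː] (rule 3).
/j/ (between /a/ and /m/): no rule targets it → [j].
/m/ stays [m].
/e/ — between /m/ and /w/, before a voiced consonant — surfaces as [eː] (rule 3).
/w/ — not in any rule's target class → [w].
/w/ (between /w/ and /i/) is unaffected → [w].
/i/ — word-final; rule 3 does not apply here → [i].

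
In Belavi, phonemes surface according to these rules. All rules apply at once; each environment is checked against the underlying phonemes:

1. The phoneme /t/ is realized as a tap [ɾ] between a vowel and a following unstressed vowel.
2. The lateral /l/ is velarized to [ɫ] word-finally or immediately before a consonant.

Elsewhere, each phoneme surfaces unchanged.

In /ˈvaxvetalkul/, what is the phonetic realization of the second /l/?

[ɫ]

Rule 2 applies to /l/ (word-final: word-finally or immediately before a consonant) → [ɫ].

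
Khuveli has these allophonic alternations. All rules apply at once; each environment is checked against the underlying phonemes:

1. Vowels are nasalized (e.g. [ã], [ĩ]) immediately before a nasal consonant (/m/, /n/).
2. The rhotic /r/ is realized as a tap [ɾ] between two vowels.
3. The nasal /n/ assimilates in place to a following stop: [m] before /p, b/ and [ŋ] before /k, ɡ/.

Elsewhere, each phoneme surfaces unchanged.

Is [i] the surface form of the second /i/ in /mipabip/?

Yes

/i/ — between /b/ and /p/; rule 1 does not apply here → [i].
The actual realization is [i], which matches [i].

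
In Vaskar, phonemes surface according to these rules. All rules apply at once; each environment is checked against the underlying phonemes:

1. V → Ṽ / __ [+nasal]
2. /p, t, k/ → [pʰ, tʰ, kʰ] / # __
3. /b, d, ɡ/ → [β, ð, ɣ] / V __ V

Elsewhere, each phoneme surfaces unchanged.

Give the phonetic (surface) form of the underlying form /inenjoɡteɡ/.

[ĩnẽnjoɡteɡ]

/i/ (word-initial) occurs before a nasal consonant → [ĩ] by rule 1.
/n/ (between /i/ and /e/) is unaffected → [n].
Rule 1 applies to /e/ (between /n/ and /n/: before a nasal consonant) → [ẽ].
/n/ — not in any rule's target class → [n].
/j/ — not in any rule's target class → [j].
/o/ — between /j/ and /ɡ/; rule 1 does not apply here → [o].
/ɡ/ (between /o/ and /t/): rule 3 targets it, but not between two vowels → unchanged [ɡ].
/t/ (between /ɡ/ and /e/) is in the target of rule 2 but the environment (word-initially) is not met → [t].
/e/ (between /t/ and /ɡ/) fails the environment for rule 1, so it stays [e].
/ɡ/ (word-final): rule 3 targets it, but not between two vowels → unchanged [ɡ].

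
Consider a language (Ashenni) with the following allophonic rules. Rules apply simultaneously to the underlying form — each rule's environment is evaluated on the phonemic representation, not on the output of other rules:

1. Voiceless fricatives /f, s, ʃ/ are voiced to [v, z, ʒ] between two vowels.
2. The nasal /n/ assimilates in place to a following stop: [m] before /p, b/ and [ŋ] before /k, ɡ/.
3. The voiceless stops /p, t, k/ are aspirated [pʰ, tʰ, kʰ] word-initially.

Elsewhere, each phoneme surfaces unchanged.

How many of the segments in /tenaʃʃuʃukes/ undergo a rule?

Segments that undergo a rule: /t/ → [tʰ] (rule 3); /ʃ/ → [ʒ] (rule 1).
All other segments surface unchanged.

2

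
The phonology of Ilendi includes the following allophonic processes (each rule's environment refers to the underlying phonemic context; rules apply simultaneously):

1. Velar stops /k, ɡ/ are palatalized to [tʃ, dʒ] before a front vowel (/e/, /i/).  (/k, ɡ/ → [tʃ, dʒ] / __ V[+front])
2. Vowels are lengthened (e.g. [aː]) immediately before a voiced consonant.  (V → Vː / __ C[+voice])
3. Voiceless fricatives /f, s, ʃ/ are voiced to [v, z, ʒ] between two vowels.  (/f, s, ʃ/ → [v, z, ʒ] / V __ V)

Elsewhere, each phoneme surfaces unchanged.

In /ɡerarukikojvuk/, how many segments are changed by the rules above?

5

Segments that undergo a rule: /ɡ/ → [dʒ] (rule 1); /e/ → [eː] (rule 2); /a/ → [aː] (rule 2); /k/ → [tʃ] (rule 1); /o/ → [oː] (rule 2).
All other segments surface unchanged.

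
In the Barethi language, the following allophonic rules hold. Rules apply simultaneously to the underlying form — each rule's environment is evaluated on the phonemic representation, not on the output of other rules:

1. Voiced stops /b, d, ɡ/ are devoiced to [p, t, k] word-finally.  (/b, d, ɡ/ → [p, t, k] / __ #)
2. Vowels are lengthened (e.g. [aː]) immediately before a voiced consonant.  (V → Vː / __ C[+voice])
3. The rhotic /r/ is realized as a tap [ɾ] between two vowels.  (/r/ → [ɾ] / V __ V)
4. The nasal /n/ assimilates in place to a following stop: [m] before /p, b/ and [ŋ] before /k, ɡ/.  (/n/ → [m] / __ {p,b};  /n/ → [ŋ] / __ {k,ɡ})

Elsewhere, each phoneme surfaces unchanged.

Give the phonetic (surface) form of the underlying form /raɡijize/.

/r/ — word-initial; rule 3 does not apply here → [r].
/a/ — between /r/ and /ɡ/, before a voiced consonant — surfaces as [aː] (rule 2).
/ɡ/ (between /a/ and /i/) is in the target of rule 1 but the environment (word-finally) is not met → [ɡ].
/i/ (between /ɡ/ and /j/) occurs before a voiced consonant → [iː] by rule 2.
/j/ (between /i/ and /i/): no rule targets it → [j].
/i/ (between /j/ and /z/) occurs before a voiced consonant → [iː] by rule 2.
/z/ (between /i/ and /e/): no rule targets it → [z].
/e/ (word-final) fails the environment for rule 2, so it stays [e].

[raːɡiːjiːze]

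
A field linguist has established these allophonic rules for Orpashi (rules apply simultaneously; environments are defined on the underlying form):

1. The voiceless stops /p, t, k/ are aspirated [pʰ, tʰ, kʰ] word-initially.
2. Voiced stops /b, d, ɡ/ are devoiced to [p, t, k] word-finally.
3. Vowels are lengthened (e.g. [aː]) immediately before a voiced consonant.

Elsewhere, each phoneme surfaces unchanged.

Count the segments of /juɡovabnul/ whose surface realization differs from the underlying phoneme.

4

Segments that undergo a rule: /u/ → [uː] (rule 3); /o/ → [oː] (rule 3); /a/ → [aː] (rule 3); /u/ → [uː] (rule 3).
All other segments surface unchanged.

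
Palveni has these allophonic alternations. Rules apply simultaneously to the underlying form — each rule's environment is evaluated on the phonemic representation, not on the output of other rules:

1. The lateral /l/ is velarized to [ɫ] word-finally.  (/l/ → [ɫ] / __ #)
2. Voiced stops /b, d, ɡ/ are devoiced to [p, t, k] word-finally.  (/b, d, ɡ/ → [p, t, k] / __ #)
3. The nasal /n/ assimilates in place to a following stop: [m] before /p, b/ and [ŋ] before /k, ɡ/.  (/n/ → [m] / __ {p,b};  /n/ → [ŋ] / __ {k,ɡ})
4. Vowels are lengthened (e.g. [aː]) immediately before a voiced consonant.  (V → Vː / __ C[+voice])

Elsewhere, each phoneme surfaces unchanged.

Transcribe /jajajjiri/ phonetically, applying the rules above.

[jaːjaːjjiːri]

/a/ (between /j/ and /j/): before a voiced consonant, so rule 4 applies → [aː].
/a/ (between /j/ and /j/): before a voiced consonant, so rule 4 applies → [aː].
Rule 4 applies to /i/ (between /j/ and /r/: before a voiced consonant) → [iː].
/i/ (word-final) is in the target of rule 4 but the environment (before a voiced consonant) is not met → [i].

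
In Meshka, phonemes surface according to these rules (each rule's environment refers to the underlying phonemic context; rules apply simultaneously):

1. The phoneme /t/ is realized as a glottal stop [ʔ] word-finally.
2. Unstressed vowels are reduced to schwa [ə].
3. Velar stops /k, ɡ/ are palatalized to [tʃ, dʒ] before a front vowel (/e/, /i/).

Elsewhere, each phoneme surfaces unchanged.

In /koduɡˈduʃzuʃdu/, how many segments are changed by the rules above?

Segments that undergo a rule: /o/ → [ə] (rule 2); /u/ → [ə] (rule 2); /u/ → [ə] (rule 2); /u/ → [ə] (rule 2).
All other segments surface unchanged.

4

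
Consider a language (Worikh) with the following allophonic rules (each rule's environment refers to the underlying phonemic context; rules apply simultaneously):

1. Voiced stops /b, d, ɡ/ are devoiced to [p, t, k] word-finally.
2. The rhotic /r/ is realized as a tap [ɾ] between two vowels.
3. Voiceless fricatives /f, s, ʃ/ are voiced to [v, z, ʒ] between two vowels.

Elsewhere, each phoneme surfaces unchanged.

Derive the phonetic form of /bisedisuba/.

[bizedizuba]

/b/ (word-initial) fails the environment for rule 1, so it stays [b].
/i/ (between /b/ and /s/) is unaffected → [i].
/s/ (between /i/ and /e/): between two vowels, so rule 3 applies → [z].
/e/ stays [e].
/d/ (between /e/ and /i/): rule 1 targets it, but not word-finally → unchanged [d].
/i/ (between /d/ and /s/) is unaffected → [i].
/s/ — between /i/ and /u/, between two vowels — surfaces as [z] (rule 3).
/u/ — not in any rule's target class → [u].
/b/ (between /u/ and /a/) is in the target of rule 1 but the environment (word-finally) is not met → [b].
/a/ stays [a].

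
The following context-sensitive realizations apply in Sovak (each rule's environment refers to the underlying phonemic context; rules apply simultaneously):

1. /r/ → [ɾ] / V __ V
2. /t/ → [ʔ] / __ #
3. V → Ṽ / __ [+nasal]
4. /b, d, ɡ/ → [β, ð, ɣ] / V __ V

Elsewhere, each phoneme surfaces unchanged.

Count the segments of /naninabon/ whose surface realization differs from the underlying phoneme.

4

Segments that undergo a rule: /a/ → [ã] (rule 3); /i/ → [ĩ] (rule 3); /b/ → [β] (rule 4); /o/ → [õ] (rule 3).
All other segments surface unchanged.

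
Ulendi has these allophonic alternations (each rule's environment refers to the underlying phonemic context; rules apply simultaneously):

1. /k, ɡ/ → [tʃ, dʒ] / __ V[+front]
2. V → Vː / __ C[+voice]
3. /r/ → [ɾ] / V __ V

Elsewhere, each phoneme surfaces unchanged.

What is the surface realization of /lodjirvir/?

/o/ — between /l/ and /d/, before a voiced consonant — surfaces as [oː] (rule 2).
/i/ — between /j/ and /r/, before a voiced consonant — surfaces as [iː] (rule 2).
/r/ (between /i/ and /v/): rule 3 targets it, but not between two vowels → unchanged [r].
/i/ (between /v/ and /r/): before a voiced consonant, so rule 2 applies → [iː].
/r/ — word-final; rule 3 does not apply here → [r].

[loːdjiːrviːr]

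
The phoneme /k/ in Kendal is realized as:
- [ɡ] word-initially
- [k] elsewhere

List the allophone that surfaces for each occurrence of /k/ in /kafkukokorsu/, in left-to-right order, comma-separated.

[ɡ], [k], [k], [k]

Occurrence 1 (position 1): word-initially → [ɡ].
Occurrence 2 (position 4): no conditioning environment matches → elsewhere allophone [k].
Occurrence 3 (position 6): no conditioning environment matches → elsewhere allophone [k].
Occurrence 4 (position 8): no conditioning environment matches → elsewhere allophone [k].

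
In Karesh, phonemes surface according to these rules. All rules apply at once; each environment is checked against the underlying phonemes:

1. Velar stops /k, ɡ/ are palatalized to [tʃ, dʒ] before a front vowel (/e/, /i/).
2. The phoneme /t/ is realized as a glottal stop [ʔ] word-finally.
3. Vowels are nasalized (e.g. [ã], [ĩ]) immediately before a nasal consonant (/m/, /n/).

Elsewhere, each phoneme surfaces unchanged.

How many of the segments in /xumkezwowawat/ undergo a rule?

Segments that undergo a rule: /u/ → [ũ] (rule 3); /k/ → [tʃ] (rule 1); /t/ → [ʔ] (rule 2).
All other segments surface unchanged.

3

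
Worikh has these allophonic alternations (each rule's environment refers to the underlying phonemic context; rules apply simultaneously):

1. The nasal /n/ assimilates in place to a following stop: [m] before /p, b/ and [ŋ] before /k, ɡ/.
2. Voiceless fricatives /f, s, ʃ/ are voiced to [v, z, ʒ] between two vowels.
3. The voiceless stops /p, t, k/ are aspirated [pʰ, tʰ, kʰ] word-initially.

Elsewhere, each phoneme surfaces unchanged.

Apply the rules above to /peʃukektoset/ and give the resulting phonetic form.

/p/ (word-initial): word-initially, so rule 3 applies → [pʰ].
/e/ (between /p/ and /ʃ/): no rule targets it → [e].
/ʃ/ meets the environment for rule 2 (between two vowels) → [ʒ].
/u/ (between /ʃ/ and /k/) is unaffected → [u].
/k/ (between /u/ and /e/) is in the target of rule 3 but the environment (word-initially) is not met → [k].
/e/ (between /k/ and /k/): no rule targets it → [e].
/k/ (between /e/ and /t/): rule 3 targets it, but not word-initially → unchanged [k].
/t/ (between /k/ and /o/) fails the environment for rule 3, so it stays [t].
/o/ — not in any rule's target class → [o].
/s/ — between /o/ and /e/, between two vowels — surfaces as [z] (rule 2).
/e/ (between /s/ and /t/): no rule targets it → [e].
/t/ (word-final) fails the environment for rule 3, so it stays [t].

[pʰeʒukektozet]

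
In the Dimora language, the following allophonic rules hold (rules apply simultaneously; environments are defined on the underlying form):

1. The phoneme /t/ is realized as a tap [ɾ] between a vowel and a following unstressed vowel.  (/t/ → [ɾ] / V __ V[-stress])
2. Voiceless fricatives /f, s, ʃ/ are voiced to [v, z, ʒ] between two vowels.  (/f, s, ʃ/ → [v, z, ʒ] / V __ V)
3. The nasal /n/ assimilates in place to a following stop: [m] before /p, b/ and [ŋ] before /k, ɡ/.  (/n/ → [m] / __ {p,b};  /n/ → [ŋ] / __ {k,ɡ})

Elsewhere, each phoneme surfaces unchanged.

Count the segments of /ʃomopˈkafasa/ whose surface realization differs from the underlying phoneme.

2

Segments that undergo a rule: /f/ → [v] (rule 2); /s/ → [z] (rule 2).
All other segments surface unchanged.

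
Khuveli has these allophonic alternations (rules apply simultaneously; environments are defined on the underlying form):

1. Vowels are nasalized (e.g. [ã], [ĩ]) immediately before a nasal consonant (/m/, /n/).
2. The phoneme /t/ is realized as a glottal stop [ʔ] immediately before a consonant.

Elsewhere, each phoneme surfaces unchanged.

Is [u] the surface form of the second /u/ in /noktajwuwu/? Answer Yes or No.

/u/ (word-final) is in the target of rule 1 but the environment (before a nasal consonant) is not met → [u].
The actual realization is [u], which matches [u].

Yes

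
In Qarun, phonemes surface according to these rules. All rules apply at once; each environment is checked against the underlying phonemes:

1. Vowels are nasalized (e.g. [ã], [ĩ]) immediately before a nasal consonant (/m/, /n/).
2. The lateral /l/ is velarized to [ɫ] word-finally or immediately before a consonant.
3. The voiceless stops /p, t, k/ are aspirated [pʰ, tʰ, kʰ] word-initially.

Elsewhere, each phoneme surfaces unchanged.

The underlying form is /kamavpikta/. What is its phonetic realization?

/k/ (word-initial) occurs word-initially → [kʰ] by rule 3.
/a/ — between /k/ and /m/, before a nasal consonant — surfaces as [ã] (rule 1).
/m/ (between /a/ and /a/) is unaffected → [m].
/a/ (between /m/ and /v/) is in the target of rule 1 but the environment (before a nasal consonant) is not met → [a].
/v/ (between /a/ and /p/) is unaffected → [v].
/p/ — between /v/ and /i/; rule 3 does not apply here → [p].
/i/ (between /p/ and /k/) fails the environment for rule 1, so it stays [i].
/k/ (between /i/ and /t/) fails the environment for rule 3, so it stays [k].
/t/ (between /k/ and /a/) is in the target of rule 3 but the environment (word-initially) is not met → [t].
/a/ (word-final) is in the target of rule 1 but the environment (before a nasal consonant) is not met → [a].

[kʰãmavpikta]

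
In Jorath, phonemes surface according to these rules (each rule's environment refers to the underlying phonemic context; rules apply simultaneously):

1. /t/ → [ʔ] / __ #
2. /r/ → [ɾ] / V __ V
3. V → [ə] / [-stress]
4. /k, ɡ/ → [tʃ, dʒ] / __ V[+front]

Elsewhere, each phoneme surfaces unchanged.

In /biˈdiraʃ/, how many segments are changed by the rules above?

Segments that undergo a rule: /i/ → [ə] (rule 3); /r/ → [ɾ] (rule 2); /a/ → [ə] (rule 3).
All other segments surface unchanged.

3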